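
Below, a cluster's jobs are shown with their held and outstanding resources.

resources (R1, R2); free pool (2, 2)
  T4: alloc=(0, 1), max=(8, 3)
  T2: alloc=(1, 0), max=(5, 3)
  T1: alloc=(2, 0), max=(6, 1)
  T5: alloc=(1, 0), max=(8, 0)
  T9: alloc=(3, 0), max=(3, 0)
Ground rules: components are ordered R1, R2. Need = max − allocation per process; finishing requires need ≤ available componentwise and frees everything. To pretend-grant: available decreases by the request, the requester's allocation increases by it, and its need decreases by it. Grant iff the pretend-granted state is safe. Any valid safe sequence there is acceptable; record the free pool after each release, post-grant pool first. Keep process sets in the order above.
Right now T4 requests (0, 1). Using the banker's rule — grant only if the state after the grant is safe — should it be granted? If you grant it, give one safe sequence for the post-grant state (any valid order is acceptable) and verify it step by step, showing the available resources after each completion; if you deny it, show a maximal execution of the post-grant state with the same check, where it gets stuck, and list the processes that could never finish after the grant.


GRANT. The post-grant state is safe; one safe sequence: T9, T1, T5, T4, T2.
Key observation: post-grant, (2, 1) remains, and an order beginning with T9 completes everyone.
Check on the post-grant state, step by step:
  pool = (2, 1)
  run T9 (needs (0, 0), free (2, 1)); after release of (3, 0) the pool is (5, 1)
  run T1 (needs (4, 1), free (5, 1)); after release of (2, 0) the pool is (7, 1)
  run T5 (needs (7, 0), free (7, 1)); after release of (1, 0) the pool is (8, 1)
  run T4 (needs (8, 1), free (8, 1)); after release of (0, 2) the pool is (8, 3)
  run T2 (needs (4, 3), free (8, 3)); after release of (1, 0) the pool is (9, 3)


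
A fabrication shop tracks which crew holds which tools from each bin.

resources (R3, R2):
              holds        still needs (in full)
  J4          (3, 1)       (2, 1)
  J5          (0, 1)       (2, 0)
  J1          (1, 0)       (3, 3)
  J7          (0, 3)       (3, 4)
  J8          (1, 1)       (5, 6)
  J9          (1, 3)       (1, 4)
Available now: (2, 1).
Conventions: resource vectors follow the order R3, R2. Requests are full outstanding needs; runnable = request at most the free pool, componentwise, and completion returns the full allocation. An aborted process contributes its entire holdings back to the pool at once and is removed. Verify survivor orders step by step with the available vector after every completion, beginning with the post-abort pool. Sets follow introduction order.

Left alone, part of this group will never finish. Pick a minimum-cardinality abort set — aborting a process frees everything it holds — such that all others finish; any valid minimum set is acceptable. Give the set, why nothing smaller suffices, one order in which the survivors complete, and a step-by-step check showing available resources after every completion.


The answer: abort J8.
Key observation: the deadlocked J7 becomes finishable only because J8 released (1, 1); it completes at step 3 below.
No smaller set exists: with zero aborts the deadlock remains.
Survivors finish in the order: J4, J5, J7, J9, J1. Check, step by step (pool after the aborts first):
  pool = (3, 2)
  run J4 (needs (2, 1), free (3, 2)); after release of (3, 1) the pool is (6, 3)
  run J5 (needs (2, 0), free (6, 3)); after release of (0, 1) the pool is (6, 4)
  run J7 (needs (3, 4), free (6, 4)); after release of (0, 3) the pool is (6, 7)
  run J9 (needs (1, 4), free (6, 7)); after release of (1, 3) the pool is (7, 10)
  run J1 (needs (3, 3), free (7, 10)); after release of (1, 0) the pool is (8, 10)


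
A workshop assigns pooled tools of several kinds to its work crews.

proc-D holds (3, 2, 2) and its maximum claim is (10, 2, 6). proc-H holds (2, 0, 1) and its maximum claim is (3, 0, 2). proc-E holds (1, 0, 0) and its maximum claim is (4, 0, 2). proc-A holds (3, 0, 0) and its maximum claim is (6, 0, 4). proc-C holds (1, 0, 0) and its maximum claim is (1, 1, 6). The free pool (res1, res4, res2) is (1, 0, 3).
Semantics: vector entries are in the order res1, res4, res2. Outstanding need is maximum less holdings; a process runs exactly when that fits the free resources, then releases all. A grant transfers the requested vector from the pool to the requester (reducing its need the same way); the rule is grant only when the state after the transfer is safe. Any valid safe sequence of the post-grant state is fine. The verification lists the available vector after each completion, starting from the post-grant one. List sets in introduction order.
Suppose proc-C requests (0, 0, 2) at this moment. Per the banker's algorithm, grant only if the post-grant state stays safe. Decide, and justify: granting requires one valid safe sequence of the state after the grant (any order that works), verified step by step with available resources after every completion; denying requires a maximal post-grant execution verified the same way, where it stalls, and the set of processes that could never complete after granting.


DENY. Granting would leave the state unsafe.
Key observation: res2 is the bottleneck — with proc-H, proc-E done the pool holds (4, 0, 2), short of every remaining need.
Pretend the grant happened; the run proc-H, proc-E goes as far as possible. Check, step by step:
  pool = (1, 0, 1)
  run proc-H (needs (1, 0, 1), free (1, 0, 1)); after release of (2, 0, 1) the pool is (3, 0, 2)
  run proc-E (needs (3, 0, 2), free (3, 0, 2)); after release of (1, 0, 0) the pool is (4, 0, 2)
  blocked: proc-D wants (7, 0, 4), pool (4, 0, 2) — not enough res1 and res2
  blocked: proc-A wants (3, 0, 4), pool (4, 0, 2) — not enough res2
  blocked: proc-C wants (0, 1, 4), pool (4, 0, 2) — not enough res4 and res2
Had the request been granted, proc-D, proc-A and proc-C could never finish.


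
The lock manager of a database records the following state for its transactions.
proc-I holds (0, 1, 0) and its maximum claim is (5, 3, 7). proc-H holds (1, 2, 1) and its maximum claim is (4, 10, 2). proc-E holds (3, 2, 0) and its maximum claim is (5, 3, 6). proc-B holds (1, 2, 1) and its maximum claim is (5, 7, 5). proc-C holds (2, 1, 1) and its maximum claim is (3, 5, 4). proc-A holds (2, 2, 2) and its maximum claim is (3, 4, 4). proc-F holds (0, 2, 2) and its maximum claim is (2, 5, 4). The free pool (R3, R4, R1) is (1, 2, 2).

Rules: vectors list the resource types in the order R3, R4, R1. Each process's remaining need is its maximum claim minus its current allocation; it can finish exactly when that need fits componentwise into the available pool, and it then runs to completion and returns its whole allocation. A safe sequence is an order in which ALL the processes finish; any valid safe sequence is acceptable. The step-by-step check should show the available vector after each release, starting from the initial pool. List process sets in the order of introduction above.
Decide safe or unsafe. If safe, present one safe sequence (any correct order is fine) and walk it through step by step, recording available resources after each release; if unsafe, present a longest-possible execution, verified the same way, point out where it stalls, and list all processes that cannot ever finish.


The state is SAFE; one workable sequence: proc-A, proc-F, proc-C, proc-E, proc-H, proc-B, proc-I.
Key observation: the order's first zero-slack moment is proc-A ((1, 2, 2) needed, (1, 2, 2) free — a requested resource with nothing to spare).
Check, step by step:
  pool = (1, 2, 2)
  proc-A needs (1, 2, 2) <= (1, 2, 2) -> finishes; pool += (2, 2, 2) = (3, 4, 4)
  proc-F needs (2, 3, 2) <= (3, 4, 4) -> finishes; pool += (0, 2, 2) = (3, 6, 6)
  proc-C needs (1, 4, 3) <= (3, 6, 6) -> finishes; pool += (2, 1, 1) = (5, 7, 7)
  proc-E needs (2, 1, 6) <= (5, 7, 7) -> finishes; pool += (3, 2, 0) = (8, 9, 7)
  proc-H needs (3, 8, 1) <= (8, 9, 7) -> finishes; pool += (1, 2, 1) = (9, 11, 8)
  proc-B needs (4, 5, 4) <= (9, 11, 8) -> finishes; pool += (1, 2, 1) = (10, 13, 9)
  proc-I needs (5, 2, 7) <= (10, 13, 9) -> finishes; pool += (0, 1, 0) = (10, 14, 9)


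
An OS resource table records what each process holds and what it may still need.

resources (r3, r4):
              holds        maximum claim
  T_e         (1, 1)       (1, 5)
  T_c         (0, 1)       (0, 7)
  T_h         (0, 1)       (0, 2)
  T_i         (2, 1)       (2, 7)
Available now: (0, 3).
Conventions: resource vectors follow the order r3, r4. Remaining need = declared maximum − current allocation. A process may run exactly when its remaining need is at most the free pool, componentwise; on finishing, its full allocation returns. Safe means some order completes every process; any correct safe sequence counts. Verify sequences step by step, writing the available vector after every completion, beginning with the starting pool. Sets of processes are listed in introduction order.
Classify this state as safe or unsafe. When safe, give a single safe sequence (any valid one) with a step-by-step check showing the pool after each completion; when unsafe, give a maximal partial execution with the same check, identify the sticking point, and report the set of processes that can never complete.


UNSAFE — no complete ordering exists.
Key observation: the wall is r4: completing T_h, T_e brings the pool only to (1, 5), and all the rest need more.
Going as far as possible: T_h, T_e; after that, nothing fits. Check, step by step:
  pool = (0, 3)
  run T_h (needs (0, 1), free (0, 3)); after release of (0, 1) the pool is (0, 4)
  run T_e (needs (0, 4), free (0, 4)); after release of (1, 1) the pool is (1, 5)
  T_c cannot run: need (0, 6) vs free (1, 5) (insufficient r4)
  T_i cannot run: need (0, 6) vs free (1, 5) (insufficient r4)
Never able to finish: T_c and T_i.


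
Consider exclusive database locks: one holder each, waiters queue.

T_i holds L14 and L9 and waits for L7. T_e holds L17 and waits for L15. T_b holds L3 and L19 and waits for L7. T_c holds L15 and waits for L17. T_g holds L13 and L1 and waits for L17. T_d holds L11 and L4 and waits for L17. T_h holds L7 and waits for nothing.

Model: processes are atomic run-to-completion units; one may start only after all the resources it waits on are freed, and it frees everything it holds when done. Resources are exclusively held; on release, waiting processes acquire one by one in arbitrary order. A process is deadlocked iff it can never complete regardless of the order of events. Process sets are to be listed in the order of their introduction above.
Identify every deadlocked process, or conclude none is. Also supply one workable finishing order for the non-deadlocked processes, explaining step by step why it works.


Deadlocked set: T_e, T_c, T_g and T_d.
Key observation: nobody on the ring T_e -> T_c -> T_e can start until another member finishes, which never happens; T_g and T_d wait into the deadlock from upstream.
One completion order for the rest: T_h, T_b, T_i.
Verifying each step:
  T_h: no waits; runs immediately, freeing L7
  T_b waits on L7 — all released -> runs and releases L3 and L19
  T_i waits on L7 — all released -> runs and releases L14 and L9


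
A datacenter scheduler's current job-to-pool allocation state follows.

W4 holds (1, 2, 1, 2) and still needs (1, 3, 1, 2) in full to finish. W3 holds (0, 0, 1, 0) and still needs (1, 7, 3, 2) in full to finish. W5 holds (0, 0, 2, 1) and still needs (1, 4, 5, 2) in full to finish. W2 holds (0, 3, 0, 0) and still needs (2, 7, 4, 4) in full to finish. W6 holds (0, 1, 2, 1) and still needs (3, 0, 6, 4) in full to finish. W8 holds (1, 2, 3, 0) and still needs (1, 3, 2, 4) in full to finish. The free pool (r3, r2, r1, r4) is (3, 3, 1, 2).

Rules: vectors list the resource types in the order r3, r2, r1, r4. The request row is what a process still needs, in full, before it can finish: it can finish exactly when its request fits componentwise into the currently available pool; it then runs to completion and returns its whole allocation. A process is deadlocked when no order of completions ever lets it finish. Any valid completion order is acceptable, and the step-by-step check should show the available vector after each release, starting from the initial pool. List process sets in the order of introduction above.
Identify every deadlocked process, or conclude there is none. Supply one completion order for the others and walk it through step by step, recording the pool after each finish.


The deadlocked set is empty.
Key observation: no deadlock: W4 fits now, and the freed resources carry the rest through.
A valid finishing order for the others: W4, W8, W5, W3, W2, W6. Step-by-step check:
  pool = (3, 3, 1, 2)
  W4: need (1, 3, 1, 2) fits (3, 3, 1, 2); releases (1, 2, 1, 2), pool now (4, 5, 2, 4)
  W8: need (1, 3, 2, 4) fits (4, 5, 2, 4); releases (1, 2, 3, 0), pool now (5, 7, 5, 4)
  W5: need (1, 4, 5, 2) fits (5, 7, 5, 4); releases (0, 0, 2, 1), pool now (5, 7, 7, 5)
  W3: need (1, 7, 3, 2) fits (5, 7, 7, 5); releases (0, 0, 1, 0), pool now (5, 7, 8, 5)
  W2: need (2, 7, 4, 4) fits (5, 7, 8, 5); releases (0, 3, 0, 0), pool now (5, 10, 8, 5)
  W6: need (3, 0, 6, 4) fits (5, 10, 8, 5); releases (0, 1, 2, 1), pool now (5, 11, 10, 6)


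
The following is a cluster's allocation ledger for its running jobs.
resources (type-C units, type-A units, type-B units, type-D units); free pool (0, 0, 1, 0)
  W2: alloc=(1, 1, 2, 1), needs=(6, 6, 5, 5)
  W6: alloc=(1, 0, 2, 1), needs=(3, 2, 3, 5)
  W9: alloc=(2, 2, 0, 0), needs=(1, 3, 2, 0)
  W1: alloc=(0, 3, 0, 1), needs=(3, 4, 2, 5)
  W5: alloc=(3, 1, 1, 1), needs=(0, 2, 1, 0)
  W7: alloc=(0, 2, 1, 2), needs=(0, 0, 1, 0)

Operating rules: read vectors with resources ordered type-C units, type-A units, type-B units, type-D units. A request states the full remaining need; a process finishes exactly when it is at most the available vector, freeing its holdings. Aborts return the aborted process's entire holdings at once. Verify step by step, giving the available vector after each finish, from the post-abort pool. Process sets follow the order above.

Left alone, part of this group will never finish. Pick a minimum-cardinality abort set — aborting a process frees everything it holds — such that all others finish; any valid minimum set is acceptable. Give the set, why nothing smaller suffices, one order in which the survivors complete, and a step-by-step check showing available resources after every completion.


Minimum abort set: W2 and W6.
Key observation: W1 was stuck for good until W2 and W6 gave back (2, 1, 4, 2); in the order shown it finishes at step 3.
Why nothing smaller works — every single abort fails: W2 alone leaves W6 blocked (short on type-D units); W6 alone leaves W2 blocked (short on type-A units and type-D units); W9 alone leaves W2 blocked (short on type-C units, type-A units, type-B units and type-D units); W1 alone leaves W2 blocked (short on type-C units, type-B units and type-D units); W5 alone leaves W2 blocked (short on type-C units, type-A units, type-B units and type-D units); W7 alone leaves W2 blocked (short on type-C units, type-A units, type-B units and type-D units).
The survivors complete as W7, W5, W1, W9. Check, step by step (starting from the post-abort pool):
  pool = (2, 1, 5, 2)
  run W7 (needs (0, 0, 1, 0), free (2, 1, 5, 2)); after release of (0, 2, 1, 2) the pool is (2, 3, 6, 4)
  run W5 (needs (0, 2, 1, 0), free (2, 3, 6, 4)); after release of (3, 1, 1, 1) the pool is (5, 4, 7, 5)
  run W1 (needs (3, 4, 2, 5), free (5, 4, 7, 5)); after release of (0, 3, 0, 1) the pool is (5, 7, 7, 6)
  run W9 (needs (1, 3, 2, 0), free (5, 7, 7, 6)); after release of (2, 2, 0, 0) the pool is (7, 9, 7, 6)


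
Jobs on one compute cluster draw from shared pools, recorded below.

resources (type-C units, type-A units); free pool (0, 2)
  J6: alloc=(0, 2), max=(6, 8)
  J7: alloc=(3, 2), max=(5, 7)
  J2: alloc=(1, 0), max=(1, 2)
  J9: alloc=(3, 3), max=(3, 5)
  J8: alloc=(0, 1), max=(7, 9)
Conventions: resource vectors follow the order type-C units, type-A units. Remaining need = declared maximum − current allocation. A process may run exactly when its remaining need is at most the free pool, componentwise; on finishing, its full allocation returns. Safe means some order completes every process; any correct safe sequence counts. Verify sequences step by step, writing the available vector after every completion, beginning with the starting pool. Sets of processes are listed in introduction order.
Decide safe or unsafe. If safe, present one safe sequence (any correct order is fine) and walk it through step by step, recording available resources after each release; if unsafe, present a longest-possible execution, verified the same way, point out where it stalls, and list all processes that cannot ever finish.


SAFE — a valid safe sequence is J9, J2, J7, J6, J8.
Key observation: reading the order forward, J9 is the first process whose need (0, 2) meets the free pool (0, 2) exactly on a resource it requests.
Walking it through:
  pool = (0, 2)
  J9: need (0, 2) fits (0, 2); releases (3, 3), pool now (3, 5)
  J2: need (0, 2) fits (3, 5); releases (1, 0), pool now (4, 5)
  J7: need (2, 5) fits (4, 5); releases (3, 2), pool now (7, 7)
  J6: need (6, 6) fits (7, 7); releases (0, 2), pool now (7, 9)
  J8: need (7, 8) fits (7, 9); releases (0, 1), pool now (7, 10)


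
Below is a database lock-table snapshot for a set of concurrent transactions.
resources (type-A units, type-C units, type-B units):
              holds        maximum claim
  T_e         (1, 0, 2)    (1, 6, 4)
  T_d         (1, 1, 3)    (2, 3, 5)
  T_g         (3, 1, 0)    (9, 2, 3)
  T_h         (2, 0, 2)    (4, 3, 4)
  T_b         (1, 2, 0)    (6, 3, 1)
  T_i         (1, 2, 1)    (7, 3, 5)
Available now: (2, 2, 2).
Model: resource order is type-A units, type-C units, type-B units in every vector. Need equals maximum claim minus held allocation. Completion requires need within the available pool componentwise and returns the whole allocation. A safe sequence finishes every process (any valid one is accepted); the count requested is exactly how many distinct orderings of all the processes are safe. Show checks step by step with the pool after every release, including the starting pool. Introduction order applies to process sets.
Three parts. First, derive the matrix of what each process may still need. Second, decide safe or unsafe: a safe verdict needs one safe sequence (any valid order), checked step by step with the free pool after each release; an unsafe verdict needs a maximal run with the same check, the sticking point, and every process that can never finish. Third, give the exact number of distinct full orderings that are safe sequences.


(1) Outstanding need per process (order type-A units, type-C units, type-B units):
  T_e: (0, 6, 2)
  T_d: (1, 2, 2)
  T_g: (6, 1, 3)
  T_h: (2, 3, 2)
  T_b: (5, 1, 1)
  T_i: (6, 1, 4)
(2) SAFE — a valid safe sequence is T_d, T_h, T_b, T_i, T_g, T_e.
Key observation: T_d is the earliest step where a requested resource binds exactly: need (1, 2, 2), pool (2, 2, 2) at its turn.
Walking it through:
  pool = (2, 2, 2)
  T_d: need (1, 2, 2) fits (2, 2, 2); releases (1, 1, 3), pool now (3, 3, 5)
  T_h: need (2, 3, 2) fits (3, 3, 5); releases (2, 0, 2), pool now (5, 3, 7)
  T_b: need (5, 1, 1) fits (5, 3, 7); releases (1, 2, 0), pool now (6, 5, 7)
  T_i: need (6, 1, 4) fits (6, 5, 7); releases (1, 2, 1), pool now (7, 7, 8)
  T_g: need (6, 1, 3) fits (7, 7, 8); releases (3, 1, 0), pool now (10, 8, 8)
  T_e: need (0, 6, 2) fits (10, 8, 8); releases (1, 0, 2), pool now (11, 8, 10)
(3) The exact count: 4 of the possible complete orderings are safe sequences.


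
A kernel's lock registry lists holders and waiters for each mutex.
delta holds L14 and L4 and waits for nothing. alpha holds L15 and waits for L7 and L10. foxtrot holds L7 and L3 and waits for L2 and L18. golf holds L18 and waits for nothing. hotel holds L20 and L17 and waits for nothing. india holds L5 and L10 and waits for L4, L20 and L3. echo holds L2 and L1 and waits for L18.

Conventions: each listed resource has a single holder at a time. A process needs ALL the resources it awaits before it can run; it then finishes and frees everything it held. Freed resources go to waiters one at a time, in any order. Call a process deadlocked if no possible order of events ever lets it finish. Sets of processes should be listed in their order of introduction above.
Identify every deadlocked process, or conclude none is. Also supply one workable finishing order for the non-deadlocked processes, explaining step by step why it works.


The deadlocked set is empty.
Key observation: the wait graph is acyclic; completion cascades from the unblocked processes through everyone else.
The rest can finish in the order hotel, golf, delta, echo, foxtrot, india, alpha.
Walking it through:
  run hotel (it waits on nothing); releases L20 and L17
  run golf (it waits on nothing); releases L18
  run delta (it waits on nothing); releases L14 and L4
  run echo (all its waits — L18 — are resolved); releases L2 and L1
  run foxtrot (all its waits — L2 and L18 — are resolved); releases L7 and L3
  run india (all its waits — L4, L20 and L3 — are resolved); releases L5 and L10
  run alpha (all its waits — L7 and L10 — are resolved); releases L15


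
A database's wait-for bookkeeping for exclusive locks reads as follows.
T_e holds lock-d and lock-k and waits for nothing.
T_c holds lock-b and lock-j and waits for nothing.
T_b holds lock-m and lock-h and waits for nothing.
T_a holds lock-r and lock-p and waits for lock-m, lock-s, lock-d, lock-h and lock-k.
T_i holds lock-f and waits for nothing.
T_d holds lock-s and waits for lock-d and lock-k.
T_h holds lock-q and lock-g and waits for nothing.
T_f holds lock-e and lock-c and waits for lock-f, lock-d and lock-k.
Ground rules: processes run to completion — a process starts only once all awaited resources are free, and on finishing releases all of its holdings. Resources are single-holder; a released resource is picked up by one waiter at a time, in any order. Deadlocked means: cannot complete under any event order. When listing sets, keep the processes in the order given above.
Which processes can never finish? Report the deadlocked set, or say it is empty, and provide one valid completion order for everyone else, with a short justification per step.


No process is deadlocked.
Key observation: no waiting chain loops back on itself — every chain ends at a process that waits on nothing, so everyone eventually runs.
A valid finishing order for the others: T_e, T_i, T_h, T_b, T_d, T_c, T_a, T_f.
Walking it through:
  T_e: no waits; runs immediately, freeing lock-d and lock-k
  T_i: no waits; runs immediately, freeing lock-f
  T_h: no waits; runs immediately, freeing lock-q and lock-g
  T_b: no waits; runs immediately, freeing lock-m and lock-h
  run T_d (all its waits — lock-d and lock-k — are resolved); releases lock-s
  T_c: no waits; runs immediately, freeing lock-b and lock-j
  run T_a (all its waits — lock-m, lock-s, lock-d, lock-h and lock-k — are resolved); releases lock-r and lock-p
  run T_f (all its waits — lock-f, lock-d and lock-k — are resolved); releases lock-e and lock-c


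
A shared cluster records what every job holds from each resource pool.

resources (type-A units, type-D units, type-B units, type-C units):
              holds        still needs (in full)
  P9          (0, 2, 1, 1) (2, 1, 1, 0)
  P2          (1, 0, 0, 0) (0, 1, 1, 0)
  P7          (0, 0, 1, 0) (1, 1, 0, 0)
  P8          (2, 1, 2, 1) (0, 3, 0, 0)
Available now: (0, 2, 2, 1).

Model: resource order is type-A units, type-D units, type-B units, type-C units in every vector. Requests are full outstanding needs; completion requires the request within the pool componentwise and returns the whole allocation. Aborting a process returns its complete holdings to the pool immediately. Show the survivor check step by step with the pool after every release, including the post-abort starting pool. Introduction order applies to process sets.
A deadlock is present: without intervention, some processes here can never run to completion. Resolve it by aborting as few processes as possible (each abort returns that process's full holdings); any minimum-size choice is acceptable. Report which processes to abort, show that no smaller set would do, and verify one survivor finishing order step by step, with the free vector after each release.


Abort P8.
Key observation: the deadlocked P9 becomes finishable only because P8 released (2, 1, 2, 1); it completes at step 1 below.
Minimality: the empty abort set fails — the state is deadlocked as it stands.
Survivors finish in the order: P9, P2, P7. Check, step by step (pool after the aborts first):
  pool = (2, 3, 4, 2)
  run P9 (needs (2, 1, 1, 0), free (2, 3, 4, 2)); after release of (0, 2, 1, 1) the pool is (2, 5, 5, 3)
  run P2 (needs (0, 1, 1, 0), free (2, 5, 5, 3)); after release of (1, 0, 0, 0) the pool is (3, 5, 5, 3)
  run P7 (needs (1, 1, 0, 0), free (3, 5, 5, 3)); after release of (0, 0, 1, 0) the pool is (3, 5, 6, 3)


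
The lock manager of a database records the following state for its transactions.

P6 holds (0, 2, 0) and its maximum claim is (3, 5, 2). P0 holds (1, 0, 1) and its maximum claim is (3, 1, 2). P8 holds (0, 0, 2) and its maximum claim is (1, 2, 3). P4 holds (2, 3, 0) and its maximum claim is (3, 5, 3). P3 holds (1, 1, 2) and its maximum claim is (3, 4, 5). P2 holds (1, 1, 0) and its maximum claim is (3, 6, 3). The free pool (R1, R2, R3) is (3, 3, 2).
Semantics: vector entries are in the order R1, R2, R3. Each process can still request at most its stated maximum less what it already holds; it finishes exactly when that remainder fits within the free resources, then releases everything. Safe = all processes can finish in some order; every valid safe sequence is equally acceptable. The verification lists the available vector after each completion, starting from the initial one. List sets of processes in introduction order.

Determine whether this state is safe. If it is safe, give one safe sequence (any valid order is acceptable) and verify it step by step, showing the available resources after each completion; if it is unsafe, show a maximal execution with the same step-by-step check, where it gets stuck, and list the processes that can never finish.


SAFE, for example via the order P8, P4, P2, P0, P3, P6.
Key observation: the order never hits an exact fit; P8 is the first step at the minimum slack of 1 on its requested resources ((1, 2, 1), (3, 3, 2) free).
Step-by-step check:
  pool = (3, 3, 2)
  P8 needs (1, 2, 1) <= (3, 3, 2) -> finishes; pool += (0, 0, 2) = (3, 3, 4)
  P4 needs (1, 2, 3) <= (3, 3, 4) -> finishes; pool += (2, 3, 0) = (5, 6, 4)
  P2 needs (2, 5, 3) <= (5, 6, 4) -> finishes; pool += (1, 1, 0) = (6, 7, 4)
  P0 needs (2, 1, 1) <= (6, 7, 4) -> finishes; pool += (1, 0, 1) = (7, 7, 5)
  P3 needs (2, 3, 3) <= (7, 7, 5) -> finishes; pool += (1, 1, 2) = (8, 8, 7)
  P6 needs (3, 3, 2) <= (8, 8, 7) -> finishes; pool += (0, 2, 0) = (8, 10, 7)


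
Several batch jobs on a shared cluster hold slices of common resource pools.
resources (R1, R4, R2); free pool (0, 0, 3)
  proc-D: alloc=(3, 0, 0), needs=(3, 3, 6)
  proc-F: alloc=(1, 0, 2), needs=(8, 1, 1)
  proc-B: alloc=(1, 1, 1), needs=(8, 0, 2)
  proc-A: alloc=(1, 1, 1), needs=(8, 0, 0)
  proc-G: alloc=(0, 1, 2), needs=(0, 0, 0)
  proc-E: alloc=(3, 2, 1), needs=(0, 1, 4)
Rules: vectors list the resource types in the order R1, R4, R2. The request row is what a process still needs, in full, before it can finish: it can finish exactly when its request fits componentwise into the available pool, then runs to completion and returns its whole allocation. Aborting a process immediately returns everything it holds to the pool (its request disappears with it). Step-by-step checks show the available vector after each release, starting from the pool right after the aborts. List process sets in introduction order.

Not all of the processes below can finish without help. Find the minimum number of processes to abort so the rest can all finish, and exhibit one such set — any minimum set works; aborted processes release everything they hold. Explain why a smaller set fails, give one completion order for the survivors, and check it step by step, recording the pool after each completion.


Abort proc-B and proc-A.
Key observation: aborting proc-B and proc-A returns (2, 2, 2), and proc-F — hopeless before — runs at step 4 with the returned capacity in the pool.
Why nothing smaller works — every single abort fails: proc-D alone leaves proc-F blocked (short on R1); proc-F alone leaves proc-B blocked (short on R1); proc-B alone leaves proc-F blocked (short on R1); proc-A alone leaves proc-F blocked (short on R1); proc-G alone leaves proc-F blocked (short on R1); proc-E alone leaves proc-F blocked (short on R1).
One survivor order: proc-G, proc-E, proc-D, proc-F. Step-by-step check (post-abort pool first):
  pool = (2, 2, 5)
  proc-G: need (0, 0, 0) fits (2, 2, 5); releases (0, 1, 2), pool now (2, 3, 7)
  proc-E: need (0, 1, 4) fits (2, 3, 7); releases (3, 2, 1), pool now (5, 5, 8)
  proc-D: need (3, 3, 6) fits (5, 5, 8); releases (3, 0, 0), pool now (8, 5, 8)
  proc-F: need (8, 1, 1) fits (8, 5, 8); releases (1, 0, 2), pool now (9, 5, 10)


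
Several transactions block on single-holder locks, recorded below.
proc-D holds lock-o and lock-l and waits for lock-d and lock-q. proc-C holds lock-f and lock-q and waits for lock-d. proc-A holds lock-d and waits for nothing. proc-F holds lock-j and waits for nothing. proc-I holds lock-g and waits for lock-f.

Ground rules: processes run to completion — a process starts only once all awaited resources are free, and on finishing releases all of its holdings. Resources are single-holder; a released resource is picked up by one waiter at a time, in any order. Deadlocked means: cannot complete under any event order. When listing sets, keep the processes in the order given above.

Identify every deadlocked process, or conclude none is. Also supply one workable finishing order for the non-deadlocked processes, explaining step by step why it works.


The deadlocked set is empty.
Key observation: there is no circular wait here — follow any chain and it reaches a process that is free to run now.
One completion order for the rest: proc-A, proc-C, proc-F, proc-I, proc-D.
Check, step by step:
  run proc-A (it waits on nothing); releases lock-d
  proc-C waits on lock-d — all released -> runs and releases lock-f and lock-q
  run proc-F (it waits on nothing); releases lock-j
  proc-I waits on lock-f — all released -> runs and releases lock-g
  proc-D waits on lock-d and lock-q — all released -> runs and releases lock-o and lock-l


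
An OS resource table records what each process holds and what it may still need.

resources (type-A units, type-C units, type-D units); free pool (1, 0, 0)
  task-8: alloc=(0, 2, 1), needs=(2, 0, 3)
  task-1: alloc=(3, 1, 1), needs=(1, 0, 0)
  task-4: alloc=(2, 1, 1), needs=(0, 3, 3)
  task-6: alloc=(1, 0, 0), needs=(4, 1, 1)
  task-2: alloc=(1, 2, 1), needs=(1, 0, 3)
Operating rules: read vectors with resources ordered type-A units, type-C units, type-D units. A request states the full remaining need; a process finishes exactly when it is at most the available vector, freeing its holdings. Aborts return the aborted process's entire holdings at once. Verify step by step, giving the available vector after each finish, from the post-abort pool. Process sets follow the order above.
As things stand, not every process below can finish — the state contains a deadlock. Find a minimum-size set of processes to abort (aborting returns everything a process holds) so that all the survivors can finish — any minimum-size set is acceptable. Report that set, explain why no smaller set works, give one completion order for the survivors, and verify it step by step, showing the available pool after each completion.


Abort task-8 and task-4.
Key observation: the deadlocked task-2 becomes finishable only because task-8 and task-4 released (2, 3, 2); it completes at step 3 below.
Minimality, checking each single-abort alternative: task-8 alone leaves task-4 blocked (short on type-D units); task-1 alone leaves task-8 blocked (short on type-D units); task-4 alone leaves task-8 blocked (short on type-D units); task-6 alone leaves task-8 blocked (short on type-D units); task-2 alone leaves task-8 blocked (short on type-D units).
Survivors finish in the order: task-1, task-6, task-2. Check, step by step (pool after the aborts first):
  pool = (3, 3, 2)
  run task-1 (needs (1, 0, 0), free (3, 3, 2)); after release of (3, 1, 1) the pool is (6, 4, 3)
  run task-6 (needs (4, 1, 1), free (6, 4, 3)); after release of (1, 0, 0) the pool is (7, 4, 3)
  run task-2 (needs (1, 0, 3), free (7, 4, 3)); after release of (1, 2, 1) the pool is (8, 6, 4)


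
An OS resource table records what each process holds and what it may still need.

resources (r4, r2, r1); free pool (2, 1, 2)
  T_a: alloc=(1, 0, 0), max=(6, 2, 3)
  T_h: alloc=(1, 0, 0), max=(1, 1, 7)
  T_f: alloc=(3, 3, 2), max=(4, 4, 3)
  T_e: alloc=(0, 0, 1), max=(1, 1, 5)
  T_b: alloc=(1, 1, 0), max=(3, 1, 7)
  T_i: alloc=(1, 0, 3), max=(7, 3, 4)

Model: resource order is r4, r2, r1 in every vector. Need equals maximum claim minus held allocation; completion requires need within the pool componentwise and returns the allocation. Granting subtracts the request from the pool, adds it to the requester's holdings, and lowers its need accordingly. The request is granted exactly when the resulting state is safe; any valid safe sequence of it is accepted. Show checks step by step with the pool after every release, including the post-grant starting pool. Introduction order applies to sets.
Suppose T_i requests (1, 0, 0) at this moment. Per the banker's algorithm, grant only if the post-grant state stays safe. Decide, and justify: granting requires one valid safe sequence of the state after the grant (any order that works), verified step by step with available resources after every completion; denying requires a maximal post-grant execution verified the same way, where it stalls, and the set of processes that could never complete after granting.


DENY: after the grant no complete ordering would exist.
Key observation: after T_f, T_e the pool peaks at (4, 4, 5), and each blocked process is short somewhere: T_a on r4; T_h on r1; T_b on r1; T_i on r4.
On the post-grant state, T_f, T_e is a maximal run — nothing extends it. Step-by-step check:
  pool = (1, 1, 2)
  run T_f (needs (1, 1, 1), free (1, 1, 2)); after release of (3, 3, 2) the pool is (4, 4, 4)
  run T_e (needs (1, 1, 4), free (4, 4, 4)); after release of (0, 0, 1) the pool is (4, 4, 5)
  T_a still needs (5, 2, 3) but only (4, 4, 5) is free — short on r4
  T_h still needs (0, 1, 7) but only (4, 4, 5) is free — short on r1
  T_b still needs (2, 0, 7) but only (4, 4, 5) is free — short on r1
  T_i still needs (5, 3, 1) but only (4, 4, 5) is free — short on r4
Had the request been granted, T_a, T_h, T_b and T_i could never finish.


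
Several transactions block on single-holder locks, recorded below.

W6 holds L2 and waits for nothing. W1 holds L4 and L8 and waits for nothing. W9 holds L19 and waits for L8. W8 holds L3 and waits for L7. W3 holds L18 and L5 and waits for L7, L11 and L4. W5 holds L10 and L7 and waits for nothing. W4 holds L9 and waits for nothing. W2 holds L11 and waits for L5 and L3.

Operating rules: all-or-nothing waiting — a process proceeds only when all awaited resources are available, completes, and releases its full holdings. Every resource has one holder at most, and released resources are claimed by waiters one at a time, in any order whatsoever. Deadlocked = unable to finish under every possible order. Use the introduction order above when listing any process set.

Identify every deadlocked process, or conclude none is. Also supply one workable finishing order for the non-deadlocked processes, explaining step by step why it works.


Deadlocked: W3 and W2.
Key observation: the cycle W3 -> W2 -> W3 can never break — each member waits on the next; no other process is dragged down with it.
The rest can finish in the order W6, W1, W9, W5, W4, W8.
Step-by-step check:
  W6: no waits; runs immediately, freeing L2
  W1: no waits; runs immediately, freeing L4 and L8
  run W9 (all its waits — L8 — are resolved); releases L19
  W5: no waits; runs immediately, freeing L10 and L7
  W4: no waits; runs immediately, freeing L9
  run W8 (all its waits — L7 — are resolved); releases L3


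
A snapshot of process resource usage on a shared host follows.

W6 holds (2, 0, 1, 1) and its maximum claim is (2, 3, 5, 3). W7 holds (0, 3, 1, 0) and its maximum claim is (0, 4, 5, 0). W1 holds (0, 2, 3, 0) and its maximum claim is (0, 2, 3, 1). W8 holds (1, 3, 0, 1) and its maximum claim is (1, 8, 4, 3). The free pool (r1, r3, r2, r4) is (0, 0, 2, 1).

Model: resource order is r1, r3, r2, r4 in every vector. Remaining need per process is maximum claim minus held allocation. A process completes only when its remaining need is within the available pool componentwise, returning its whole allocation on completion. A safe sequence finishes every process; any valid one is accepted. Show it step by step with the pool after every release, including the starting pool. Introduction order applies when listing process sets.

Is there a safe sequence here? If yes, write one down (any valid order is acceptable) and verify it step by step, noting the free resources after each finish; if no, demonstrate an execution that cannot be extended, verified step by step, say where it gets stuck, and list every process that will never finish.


The state is UNSAFE.
Key observation: the pool after W1, W7 is (0, 5, 6, 1); every surviving request exceeds it in r4, so progress ends there.
A maximal execution: W1, W7 — then nothing else fits. Verifying each step:
  pool = (0, 0, 2, 1)
  W1: need (0, 0, 0, 1) fits (0, 0, 2, 1); releases (0, 2, 3, 0), pool now (0, 2, 5, 1)
  W7: need (0, 1, 4, 0) fits (0, 2, 5, 1); releases (0, 3, 1, 0), pool now (0, 5, 6, 1)
  blocked: W6 wants (0, 3, 4, 2), pool (0, 5, 6, 1) — not enough r4
  blocked: W8 wants (0, 5, 4, 2), pool (0, 5, 6, 1) — not enough r4
Permanently blocked: W6 and W8.


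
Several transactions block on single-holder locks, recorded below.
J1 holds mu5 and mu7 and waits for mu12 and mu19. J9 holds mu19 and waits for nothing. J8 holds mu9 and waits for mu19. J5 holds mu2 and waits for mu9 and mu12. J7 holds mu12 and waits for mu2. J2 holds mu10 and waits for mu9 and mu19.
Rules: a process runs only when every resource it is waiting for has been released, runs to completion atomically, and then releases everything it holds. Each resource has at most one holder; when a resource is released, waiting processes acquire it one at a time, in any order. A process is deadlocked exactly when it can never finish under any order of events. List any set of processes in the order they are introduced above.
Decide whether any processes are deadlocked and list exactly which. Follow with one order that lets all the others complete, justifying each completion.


The deadlocked set is J1, J5 and J7.
Key observation: along J7 -> J5 -> J7, each member waits on what the next one holds — a deadlock; J1 waits into the deadlock from upstream.
One completion order for the rest: J9, J8, J2.
Check, step by step:
  run J9 (it waits on nothing); releases mu19
  J8: everything it awaited (mu19) is free; runs, freeing mu9
  J2: everything it awaited (mu9 and mu19) is free; runs, freeing mu10


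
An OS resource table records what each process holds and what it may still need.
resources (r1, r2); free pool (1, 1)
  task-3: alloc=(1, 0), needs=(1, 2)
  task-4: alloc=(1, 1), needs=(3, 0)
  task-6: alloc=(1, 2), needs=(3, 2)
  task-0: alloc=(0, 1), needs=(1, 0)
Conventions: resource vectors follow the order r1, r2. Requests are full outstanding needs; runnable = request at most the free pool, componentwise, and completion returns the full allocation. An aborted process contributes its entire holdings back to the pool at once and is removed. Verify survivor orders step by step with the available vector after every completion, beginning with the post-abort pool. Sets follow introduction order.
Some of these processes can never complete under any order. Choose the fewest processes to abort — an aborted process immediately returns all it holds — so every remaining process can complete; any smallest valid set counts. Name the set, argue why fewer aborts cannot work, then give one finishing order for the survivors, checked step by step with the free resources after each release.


The answer: abort task-6.
Key observation: task-4 had no path to completion before; after the abort of task-6 ((1, 2) returned), step 3 is where it fits.
No smaller set exists: with zero aborts the deadlock remains.
Survivors finish in the order: task-0, task-3, task-4. Walking it through (pool after the aborts first):
  pool = (2, 3)
  task-0 needs (1, 0) <= (2, 3) -> finishes; pool += (0, 1) = (2, 4)
  task-3 needs (1, 2) <= (2, 4) -> finishes; pool += (1, 0) = (3, 4)
  task-4 needs (3, 0) <= (3, 4) -> finishes; pool += (1, 1) = (4, 5)
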